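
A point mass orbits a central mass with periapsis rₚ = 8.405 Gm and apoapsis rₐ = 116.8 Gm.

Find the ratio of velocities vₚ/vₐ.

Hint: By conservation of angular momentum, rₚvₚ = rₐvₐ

Convert to SI: rₚ = 8.405 Gm = 8.405e+09 m; rₐ = 116.8 Gm = 1.168e+11 m.
Conservation of angular momentum gives rₚvₚ = rₐvₐ, so vₚ/vₐ = rₐ/rₚ.
vₚ/vₐ = 1.168e+11 / 8.405e+09 ≈ 13.9.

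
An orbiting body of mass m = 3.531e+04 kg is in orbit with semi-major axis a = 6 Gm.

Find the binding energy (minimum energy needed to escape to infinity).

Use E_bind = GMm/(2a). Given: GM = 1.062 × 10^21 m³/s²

Convert to SI: a = 6 Gm = 6e+09 m.
Total orbital energy is E = −GMm/(2a); binding energy is E_bind = −E = GMm/(2a).
E_bind = 1.062e+21 · 3.531e+04 / (2 · 6e+09) J ≈ 3.125e+15 J = 3.125 PJ.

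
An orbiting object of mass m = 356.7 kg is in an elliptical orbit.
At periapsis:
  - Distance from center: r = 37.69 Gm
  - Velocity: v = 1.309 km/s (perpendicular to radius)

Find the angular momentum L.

Convert to SI: r = 37.69 Gm = 3.769e+10 m; v = 1.309 km/s = 1309 m/s.
Since v is perpendicular to r, L = m · v · r.
L = 356.7 · 1309 · 3.769e+10 kg·m²/s ≈ 1.76e+16 kg·m²/s.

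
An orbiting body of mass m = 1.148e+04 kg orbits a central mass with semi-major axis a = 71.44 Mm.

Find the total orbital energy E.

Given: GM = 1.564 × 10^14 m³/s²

Convert to SI: a = 71.44 Mm = 7.144e+07 m.
E = −GMm / (2a).
E = −1.564e+14 · 1.148e+04 / (2 · 7.144e+07) J ≈ -1.257e+10 J = -12.57 GJ.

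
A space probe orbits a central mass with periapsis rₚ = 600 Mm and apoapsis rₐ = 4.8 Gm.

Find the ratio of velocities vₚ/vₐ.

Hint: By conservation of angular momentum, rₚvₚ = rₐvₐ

Convert to SI: rₚ = 600 Mm = 6e+08 m; rₐ = 4.8 Gm = 4.8e+09 m.
Conservation of angular momentum gives rₚvₚ = rₐvₐ, so vₚ/vₐ = rₐ/rₚ.
vₚ/vₐ = 4.8e+09 / 6e+08 ≈ 8.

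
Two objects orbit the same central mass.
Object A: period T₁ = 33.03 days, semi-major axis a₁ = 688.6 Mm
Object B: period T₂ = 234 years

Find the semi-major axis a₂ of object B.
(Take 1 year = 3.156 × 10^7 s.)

Convert to SI: T₁ = 33.03 days = 2.85379e+06 s; a₁ = 688.6 Mm = 6.886e+08 m; T₂ = 234 years = 7.38504e+09 s.
Kepler's third law: (T₁/T₂)² = (a₁/a₂)³ ⇒ a₂ = a₁ · (T₂/T₁)^(2/3).
T₂/T₁ = 7.38504e+09 / 2.85379e+06 = 2587.8.
a₂ = 6.886e+08 · (2587.8)^(2/3) m ≈ 1.298e+11 m = 129.8 Gm.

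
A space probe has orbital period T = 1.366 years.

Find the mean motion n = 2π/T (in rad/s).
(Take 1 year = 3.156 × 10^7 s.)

Convert to SI: T = 1.366 years = 4.3111e+07 s.
n = 2π / T.
n = 2π / 4.3111e+07 s ≈ 1.457e-07 rad/s.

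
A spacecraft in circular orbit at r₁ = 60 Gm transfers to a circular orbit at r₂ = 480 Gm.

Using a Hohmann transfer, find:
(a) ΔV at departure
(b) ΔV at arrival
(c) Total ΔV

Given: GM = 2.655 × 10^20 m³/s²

Convert to SI: r₁ = 60 Gm = 6e+10 m; r₂ = 480 Gm = 4.8e+11 m.
Transfer semi-major axis: a_t = (r₁ + r₂)/2 = (6e+10 + 4.8e+11)/2 = 2.7e+11 m.
Circular speeds: v₁ = √(GM/r₁) = 66520.7 m/s, v₂ = √(GM/r₂) = 23518.6 m/s.
Transfer speeds (vis-viva v² = GM(2/r − 1/a_t)): v₁ᵗ = 88694.2 m/s, v₂ᵗ = 11086.8 m/s.
(a) ΔV₁ = |v₁ᵗ − v₁| ≈ 2.217e+04 m/s = 22.17 km/s.
(b) ΔV₂ = |v₂ − v₂ᵗ| ≈ 1.243e+04 m/s = 12.43 km/s.
(c) ΔV_total = ΔV₁ + ΔV₂ ≈ 3.461e+04 m/s = 34.61 km/s.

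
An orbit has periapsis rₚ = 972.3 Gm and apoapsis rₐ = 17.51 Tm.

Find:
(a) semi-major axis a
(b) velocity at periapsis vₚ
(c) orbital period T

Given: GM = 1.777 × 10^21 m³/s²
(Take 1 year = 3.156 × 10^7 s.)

Convert to SI: rₚ = 972.3 Gm = 9.723e+11 m; rₐ = 17.51 Tm = 1.751e+13 m.
(a) a = (rₚ + rₐ)/2 = (9.723e+11 + 1.751e+13)/2 ≈ 9.241e+12 m
(b) With a = (rₚ + rₐ)/2 = 9.24115e+12 m, vₚ = √(GM (2/rₚ − 1/a)) = √(1.777e+21 · (2/9.723e+11 − 1/9.24115e+12)) m/s ≈ 5.885e+04 m/s
(c) With a = (rₚ + rₐ)/2 = 9.24115e+12 m, T = 2π √(a³/GM) = 2π √((9.24115e+12)³/1.777e+21) s ≈ 4.187e+09 s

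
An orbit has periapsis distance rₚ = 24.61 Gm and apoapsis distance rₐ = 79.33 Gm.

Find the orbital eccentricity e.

Convert to SI: rₚ = 24.61 Gm = 2.461e+10 m; rₐ = 79.33 Gm = 7.933e+10 m.
e = (rₐ − rₚ) / (rₐ + rₚ).
e = (7.933e+10 − 2.461e+10) / (7.933e+10 + 2.461e+10) = 5.472e+10 / 1.0394e+11 ≈ 0.5265.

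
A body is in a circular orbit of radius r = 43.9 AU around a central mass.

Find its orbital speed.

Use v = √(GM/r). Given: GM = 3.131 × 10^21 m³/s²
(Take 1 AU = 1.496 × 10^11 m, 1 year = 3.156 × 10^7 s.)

Convert to SI: r = 43.9 AU = 6.56744e+12 m.
For a circular orbit, gravity supplies the centripetal force, so v = √(GM / r).
v = √(3.131e+21 / 6.56744e+12) m/s ≈ 2.183e+04 m/s = 4.606 AU/year.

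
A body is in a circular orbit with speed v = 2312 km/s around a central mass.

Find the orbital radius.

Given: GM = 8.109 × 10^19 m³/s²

Convert to SI: v = 2312 km/s = 2.312e+06 m/s.
For a circular orbit, v² = GM / r, so r = GM / v².
r = 8.109e+19 / (2.312e+06)² m ≈ 1.517e+07 m = 1.517 × 10^7 m.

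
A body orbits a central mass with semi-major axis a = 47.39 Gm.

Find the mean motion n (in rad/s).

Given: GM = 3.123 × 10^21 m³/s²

Convert to SI: a = 47.39 Gm = 4.739e+10 m.
n = √(GM / a³).
n = √(3.123e+21 / (4.739e+10)³) rad/s ≈ 5.417e-06 rad/s.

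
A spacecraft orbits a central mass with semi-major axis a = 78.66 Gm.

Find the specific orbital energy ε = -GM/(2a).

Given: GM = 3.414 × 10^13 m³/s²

Convert to SI: a = 78.66 Gm = 7.866e+10 m.
ε = −GM / (2a).
ε = −3.414e+13 / (2 · 7.866e+10) J/kg ≈ -217 J/kg = -217 J/kg.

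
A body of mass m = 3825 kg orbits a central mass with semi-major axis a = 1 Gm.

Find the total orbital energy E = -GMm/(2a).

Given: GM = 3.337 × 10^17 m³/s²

Convert to SI: a = 1 Gm = 1e+09 m.
E = −GMm / (2a).
E = −3.337e+17 · 3825 / (2 · 1e+09) J ≈ -6.382e+11 J = -638.2 GJ.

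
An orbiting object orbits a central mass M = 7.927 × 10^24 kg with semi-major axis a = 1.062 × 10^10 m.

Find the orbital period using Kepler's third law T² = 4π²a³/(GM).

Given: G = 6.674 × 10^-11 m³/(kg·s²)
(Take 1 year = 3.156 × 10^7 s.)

GM = G · M = 6.674e-11 · 7.927e+24 = 5.29048e+14 m³/s².
Kepler's third law: T = 2π √(a³ / GM).
Substituting a = 1.062e+10 m and GM = 5.29048e+14 m³/s²:
T = 2π √((1.062e+10)³ / 5.29048e+14) s
T ≈ 2.99e+08 s = 9.473 years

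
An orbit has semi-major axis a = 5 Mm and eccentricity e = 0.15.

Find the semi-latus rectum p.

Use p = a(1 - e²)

Convert to SI: a = 5 Mm = 5e+06 m.
p = a (1 − e²).
p = 5e+06 · (1 − (0.15)²) = 5e+06 · 0.9775 ≈ 4.888e+06 m = 4.888 Mm.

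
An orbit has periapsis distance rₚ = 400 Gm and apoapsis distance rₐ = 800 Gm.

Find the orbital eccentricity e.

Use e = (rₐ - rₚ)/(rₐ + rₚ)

Convert to SI: rₚ = 400 Gm = 4e+11 m; rₐ = 800 Gm = 8e+11 m.
e = (rₐ − rₚ) / (rₐ + rₚ).
e = (8e+11 − 4e+11) / (8e+11 + 4e+11) = 4e+11 / 1.2e+12 ≈ 0.3333.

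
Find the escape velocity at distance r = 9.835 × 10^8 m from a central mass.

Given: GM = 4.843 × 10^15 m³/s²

Escape velocity comes from setting total energy to zero: ½v² − GM/r = 0 ⇒ v_esc = √(2GM / r).
v_esc = √(2 · 4.843e+15 / 9.835e+08) m/s ≈ 3138 m/s = 3.138 km/s.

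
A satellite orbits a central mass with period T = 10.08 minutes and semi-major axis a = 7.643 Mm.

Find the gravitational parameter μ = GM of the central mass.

Convert to SI: T = 10.08 minutes = 604.8 s; a = 7.643 Mm = 7.643e+06 m.
GM = 4π² · a³ / T².
GM = 4π² · (7.643e+06)³ / (604.8)² m³/s² ≈ 4.819e+16 m³/s² = 4.819 × 10^16 m³/s².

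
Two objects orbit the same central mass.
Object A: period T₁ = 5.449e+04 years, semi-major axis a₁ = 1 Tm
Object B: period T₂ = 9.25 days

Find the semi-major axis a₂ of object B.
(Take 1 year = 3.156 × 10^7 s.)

Convert to SI: T₁ = 5.449e+04 years = 1.7197e+12 s; a₁ = 1 Tm = 1e+12 m; T₂ = 9.25 days = 799200 s.
Kepler's third law: (T₁/T₂)² = (a₁/a₂)³ ⇒ a₂ = a₁ · (T₂/T₁)^(2/3).
T₂/T₁ = 799200 / 1.7197e+12 = 4.64731e-07.
a₂ = 1e+12 · (4.64731e-07)^(2/3) m ≈ 6e+07 m = 60 Mm.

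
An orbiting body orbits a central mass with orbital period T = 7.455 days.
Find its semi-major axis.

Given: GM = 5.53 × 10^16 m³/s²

Convert to SI: T = 7.455 days = 644112 s.
Invert Kepler's third law: a = (GM · T² / (4π²))^(1/3).
Substituting T = 644112 s and GM = 5.53e+16 m³/s²:
a = (5.53e+16 · (644112)² / (4π²))^(1/3) m
a ≈ 8.345e+08 m = 834.5 Mm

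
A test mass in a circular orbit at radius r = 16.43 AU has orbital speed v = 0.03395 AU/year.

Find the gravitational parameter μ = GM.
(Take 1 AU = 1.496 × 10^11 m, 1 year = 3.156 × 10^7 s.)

Convert to SI: r = 16.43 AU = 2.45793e+12 m; v = 0.03395 AU/year = 160.929 m/s.
For a circular orbit v² = GM/r, so GM = v² · r.
GM = (160.929)² · 2.45793e+12 m³/s² ≈ 6.366e+16 m³/s² = 6.366 × 10^16 m³/s².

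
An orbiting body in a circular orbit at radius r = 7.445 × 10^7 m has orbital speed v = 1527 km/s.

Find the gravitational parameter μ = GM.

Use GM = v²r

Convert to SI: v = 1527 km/s = 1.527e+06 m/s.
For a circular orbit v² = GM/r, so GM = v² · r.
GM = (1.527e+06)² · 7.445e+07 m³/s² ≈ 1.736e+20 m³/s² = 1.736 × 10^20 m³/s².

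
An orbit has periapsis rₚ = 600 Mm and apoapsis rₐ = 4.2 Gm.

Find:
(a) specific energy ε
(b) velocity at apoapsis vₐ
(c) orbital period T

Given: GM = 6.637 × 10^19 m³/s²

Convert to SI: rₚ = 600 Mm = 6e+08 m; rₐ = 4.2 Gm = 4.2e+09 m.
(a) With a = (rₚ + rₐ)/2 = 2.4e+09 m, ε = −GM/(2a) = −6.637e+19/(2 · 2.4e+09) J/kg ≈ -1.383e+10 J/kg
(b) With a = (rₚ + rₐ)/2 = 2.4e+09 m, vₐ = √(GM (2/rₐ − 1/a)) = √(6.637e+19 · (2/4.2e+09 − 1/2.4e+09)) m/s ≈ 6.285e+04 m/s
(c) With a = (rₚ + rₐ)/2 = 2.4e+09 m, T = 2π √(a³/GM) = 2π √((2.4e+09)³/6.637e+19) s ≈ 9.068e+04 s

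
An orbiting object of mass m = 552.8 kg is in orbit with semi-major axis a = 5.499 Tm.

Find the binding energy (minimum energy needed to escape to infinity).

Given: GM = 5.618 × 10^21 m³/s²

Convert to SI: a = 5.499 Tm = 5.499e+12 m.
Total orbital energy is E = −GMm/(2a); binding energy is E_bind = −E = GMm/(2a).
E_bind = 5.618e+21 · 552.8 / (2 · 5.499e+12) J ≈ 2.824e+11 J = 282.4 GJ.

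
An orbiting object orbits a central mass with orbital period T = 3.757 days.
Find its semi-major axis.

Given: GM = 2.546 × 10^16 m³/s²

Convert to SI: T = 3.757 days = 324605 s.
Invert Kepler's third law: a = (GM · T² / (4π²))^(1/3).
Substituting T = 324605 s and GM = 2.546e+16 m³/s²:
a = (2.546e+16 · (324605)² / (4π²))^(1/3) m
a ≈ 4.081e+08 m = 408.1 Mm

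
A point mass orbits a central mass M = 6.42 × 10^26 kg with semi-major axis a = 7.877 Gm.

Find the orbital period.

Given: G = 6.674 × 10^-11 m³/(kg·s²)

Convert to SI: a = 7.877 Gm = 7.877e+09 m.
GM = G · M = 6.674e-11 · 6.42e+26 = 4.28471e+16 m³/s².
Kepler's third law: T = 2π √(a³ / GM).
Substituting a = 7.877e+09 m and GM = 4.28471e+16 m³/s²:
T = 2π √((7.877e+09)³ / 4.28471e+16) s
T ≈ 2.122e+07 s = 245.6 days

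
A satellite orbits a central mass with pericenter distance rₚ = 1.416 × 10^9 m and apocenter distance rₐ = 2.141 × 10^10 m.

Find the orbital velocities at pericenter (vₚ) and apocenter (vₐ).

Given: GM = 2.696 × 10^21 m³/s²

Use the vis-viva equation v² = GM(2/r − 1/a) with a = (rₚ + rₐ)/2 = (1.416e+09 + 2.141e+10)/2 = 1.1413e+10 m.
vₚ = √(GM · (2/rₚ − 1/a)) = √(2.696e+21 · (2/1.416e+09 − 1/1.1413e+10)) m/s ≈ 1.89e+06 m/s = 1890 km/s.
vₐ = √(GM · (2/rₐ − 1/a)) = √(2.696e+21 · (2/2.141e+10 − 1/1.1413e+10)) m/s ≈ 1.25e+05 m/s = 125 km/s.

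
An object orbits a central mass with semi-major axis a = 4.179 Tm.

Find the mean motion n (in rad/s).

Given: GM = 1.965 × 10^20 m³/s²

Convert to SI: a = 4.179 Tm = 4.179e+12 m.
n = √(GM / a³).
n = √(1.965e+20 / (4.179e+12)³) rad/s ≈ 1.641e-09 rad/s.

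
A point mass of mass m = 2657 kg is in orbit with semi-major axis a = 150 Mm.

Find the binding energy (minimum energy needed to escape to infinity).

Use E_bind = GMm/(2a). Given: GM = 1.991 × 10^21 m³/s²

Convert to SI: a = 150 Mm = 1.5e+08 m.
Total orbital energy is E = −GMm/(2a); binding energy is E_bind = −E = GMm/(2a).
E_bind = 1.991e+21 · 2657 / (2 · 1.5e+08) J ≈ 1.763e+16 J = 17.63 PJ.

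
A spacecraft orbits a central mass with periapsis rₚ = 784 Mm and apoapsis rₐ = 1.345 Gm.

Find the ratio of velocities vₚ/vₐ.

Convert to SI: rₚ = 784 Mm = 7.84e+08 m; rₐ = 1.345 Gm = 1.345e+09 m.
Conservation of angular momentum gives rₚvₚ = rₐvₐ, so vₚ/vₐ = rₐ/rₚ.
vₚ/vₐ = 1.345e+09 / 7.84e+08 ≈ 1.716.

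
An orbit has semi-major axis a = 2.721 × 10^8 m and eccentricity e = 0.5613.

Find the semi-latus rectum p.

p = a (1 − e²).
p = 2.721e+08 · (1 − (0.5613)²) = 2.721e+08 · 0.684942 ≈ 1.864e+08 m = 1.864 × 10^8 m.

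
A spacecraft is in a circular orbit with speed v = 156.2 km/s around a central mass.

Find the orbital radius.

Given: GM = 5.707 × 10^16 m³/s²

Convert to SI: v = 156.2 km/s = 156200 m/s.
For a circular orbit, v² = GM / r, so r = GM / v².
r = 5.707e+16 / (156200)² m ≈ 2.339e+06 m = 2.339 × 10^6 m.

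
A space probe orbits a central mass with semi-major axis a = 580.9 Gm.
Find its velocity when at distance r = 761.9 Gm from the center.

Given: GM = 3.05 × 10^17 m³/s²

Convert to SI: a = 580.9 Gm = 5.809e+11 m; r = 761.9 Gm = 7.619e+11 m.
Vis-viva: v = √(GM · (2/r − 1/a)).
2/r − 1/a = 2/7.619e+11 − 1/5.809e+11 = 9.0355e-13 m⁻¹.
v = √(3.05e+17 · 9.0355e-13) m/s ≈ 525 m/s = 525 m/s.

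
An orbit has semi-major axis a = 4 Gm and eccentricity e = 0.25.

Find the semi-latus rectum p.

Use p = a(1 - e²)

Convert to SI: a = 4 Gm = 4e+09 m.
p = a (1 − e²).
p = 4e+09 · (1 − (0.25)²) = 4e+09 · 0.9375 ≈ 3.75e+09 m = 3.75 Gm.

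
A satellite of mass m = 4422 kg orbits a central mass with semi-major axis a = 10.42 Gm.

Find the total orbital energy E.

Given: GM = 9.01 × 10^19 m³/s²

Convert to SI: a = 10.42 Gm = 1.042e+10 m.
E = −GMm / (2a).
E = −9.01e+19 · 4422 / (2 · 1.042e+10) J ≈ -1.912e+13 J = -19.12 TJ.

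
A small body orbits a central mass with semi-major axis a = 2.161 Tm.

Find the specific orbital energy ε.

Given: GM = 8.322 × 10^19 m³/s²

Convert to SI: a = 2.161 Tm = 2.161e+12 m.
ε = −GM / (2a).
ε = −8.322e+19 / (2 · 2.161e+12) J/kg ≈ -1.925e+07 J/kg = -19.25 MJ/kg.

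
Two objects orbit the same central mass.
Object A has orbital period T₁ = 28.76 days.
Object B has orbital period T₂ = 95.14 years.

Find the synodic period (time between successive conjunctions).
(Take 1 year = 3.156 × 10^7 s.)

Convert to SI: T₁ = 28.76 days = 2.48486e+06 s; T₂ = 95.14 years = 3.00262e+09 s.
T_syn = |T₁ · T₂ / (T₁ − T₂)|.
T_syn = |2.48486e+06 · 3.00262e+09 / (2.48486e+06 − 3.00262e+09)| s ≈ 2.487e+06 s = 28.78 days.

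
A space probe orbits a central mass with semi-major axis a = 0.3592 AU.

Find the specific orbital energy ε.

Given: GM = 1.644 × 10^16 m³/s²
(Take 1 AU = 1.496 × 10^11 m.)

Convert to SI: a = 0.3592 AU = 5.37363e+10 m.
ε = −GM / (2a).
ε = −1.644e+16 / (2 · 5.37363e+10) J/kg ≈ -1.53e+05 J/kg = -153 kJ/kg.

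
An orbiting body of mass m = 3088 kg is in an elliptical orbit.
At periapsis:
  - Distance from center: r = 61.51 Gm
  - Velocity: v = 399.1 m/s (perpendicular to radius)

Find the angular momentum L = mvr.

Convert to SI: r = 61.51 Gm = 6.151e+10 m.
Since v is perpendicular to r, L = m · v · r.
L = 3088 · 399.1 · 6.151e+10 kg·m²/s ≈ 7.581e+16 kg·m²/s.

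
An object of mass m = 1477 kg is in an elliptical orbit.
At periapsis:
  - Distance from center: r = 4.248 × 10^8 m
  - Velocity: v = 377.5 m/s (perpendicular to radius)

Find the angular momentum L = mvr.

Since v is perpendicular to r, L = m · v · r.
L = 1477 · 377.5 · 4.248e+08 kg·m²/s ≈ 2.369e+14 kg·m²/s.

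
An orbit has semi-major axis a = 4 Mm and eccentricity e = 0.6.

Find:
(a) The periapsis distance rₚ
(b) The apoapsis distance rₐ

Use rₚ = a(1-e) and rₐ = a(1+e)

Convert to SI: a = 4 Mm = 4e+06 m.
(a) rₚ = a(1 − e) = 4e+06 · (1 − 0.6) = 4e+06 · 0.4 ≈ 1.6e+06 m = 1.6 Mm.
(b) rₐ = a(1 + e) = 4e+06 · (1 + 0.6) = 4e+06 · 1.6 ≈ 6.4e+06 m = 6.4 Mm.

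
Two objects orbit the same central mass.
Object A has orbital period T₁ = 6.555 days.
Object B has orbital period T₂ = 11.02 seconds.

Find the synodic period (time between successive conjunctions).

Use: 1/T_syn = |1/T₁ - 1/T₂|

Convert to SI: T₁ = 6.555 days = 566352 s.
T_syn = |T₁ · T₂ / (T₁ − T₂)|.
T_syn = |566352 · 11.02 / (566352 − 11.02)| s ≈ 11.02 s = 11.02 seconds.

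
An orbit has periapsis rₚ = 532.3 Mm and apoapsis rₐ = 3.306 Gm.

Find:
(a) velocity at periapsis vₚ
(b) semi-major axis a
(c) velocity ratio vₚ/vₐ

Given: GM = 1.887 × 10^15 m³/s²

Convert to SI: rₚ = 532.3 Mm = 5.323e+08 m; rₐ = 3.306 Gm = 3.306e+09 m.
(a) With a = (rₚ + rₐ)/2 = 1.91915e+09 m, vₚ = √(GM (2/rₚ − 1/a)) = √(1.887e+15 · (2/5.323e+08 − 1/1.91915e+09)) m/s ≈ 2471 m/s
(b) a = (rₚ + rₐ)/2 = (5.323e+08 + 3.306e+09)/2 ≈ 1.919e+09 m
(c) Conservation of angular momentum (rₚvₚ = rₐvₐ) gives vₚ/vₐ = rₐ/rₚ = 3.306e+09/5.323e+08 ≈ 6.211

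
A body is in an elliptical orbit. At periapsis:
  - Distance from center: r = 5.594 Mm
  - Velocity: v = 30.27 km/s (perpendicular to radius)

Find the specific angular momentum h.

Convert to SI: r = 5.594 Mm = 5.594e+06 m; v = 30.27 km/s = 30270 m/s.
With v perpendicular to r, h = r · v.
h = 5.594e+06 · 30270 m²/s ≈ 1.693e+11 m²/s.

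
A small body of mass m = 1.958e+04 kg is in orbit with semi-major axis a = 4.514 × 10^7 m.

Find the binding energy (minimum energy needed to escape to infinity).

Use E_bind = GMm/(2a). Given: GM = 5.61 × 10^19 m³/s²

Total orbital energy is E = −GMm/(2a); binding energy is E_bind = −E = GMm/(2a).
E_bind = 5.61e+19 · 1.958e+04 / (2 · 4.514e+07) J ≈ 1.217e+16 J = 12.17 PJ.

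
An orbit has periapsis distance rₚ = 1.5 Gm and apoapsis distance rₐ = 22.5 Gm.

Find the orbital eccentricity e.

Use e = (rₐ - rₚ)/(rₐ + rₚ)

Convert to SI: rₚ = 1.5 Gm = 1.5e+09 m; rₐ = 22.5 Gm = 2.25e+10 m.
e = (rₐ − rₚ) / (rₐ + rₚ).
e = (2.25e+10 − 1.5e+09) / (2.25e+10 + 1.5e+09) = 2.1e+10 / 2.4e+10 ≈ 0.875.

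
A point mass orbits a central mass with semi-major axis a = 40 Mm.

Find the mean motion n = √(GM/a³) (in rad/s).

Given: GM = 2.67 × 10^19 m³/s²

Convert to SI: a = 40 Mm = 4e+07 m.
n = √(GM / a³).
n = √(2.67e+19 / (4e+07)³) rad/s ≈ 0.02043 rad/s.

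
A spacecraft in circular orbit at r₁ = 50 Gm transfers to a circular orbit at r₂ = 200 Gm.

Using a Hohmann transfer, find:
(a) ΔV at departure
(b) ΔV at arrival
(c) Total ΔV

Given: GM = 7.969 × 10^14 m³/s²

Convert to SI: r₁ = 50 Gm = 5e+10 m; r₂ = 200 Gm = 2e+11 m.
Transfer semi-major axis: a_t = (r₁ + r₂)/2 = (5e+10 + 2e+11)/2 = 1.25e+11 m.
Circular speeds: v₁ = √(GM/r₁) = 126.246 m/s, v₂ = √(GM/r₂) = 63.1229 m/s.
Transfer speeds (vis-viva v² = GM(2/r − 1/a_t)): v₁ᵗ = 159.69 m/s, v₂ᵗ = 39.9224 m/s.
(a) ΔV₁ = |v₁ᵗ − v₁| ≈ 33.44 m/s = 33.44 m/s.
(b) ΔV₂ = |v₂ − v₂ᵗ| ≈ 23.2 m/s = 23.2 m/s.
(c) ΔV_total = ΔV₁ + ΔV₂ ≈ 56.64 m/s = 56.64 m/s.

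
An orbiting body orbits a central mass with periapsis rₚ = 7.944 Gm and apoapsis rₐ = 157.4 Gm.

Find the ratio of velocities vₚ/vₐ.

Convert to SI: rₚ = 7.944 Gm = 7.944e+09 m; rₐ = 157.4 Gm = 1.574e+11 m.
Conservation of angular momentum gives rₚvₚ = rₐvₐ, so vₚ/vₐ = rₐ/rₚ.
vₚ/vₐ = 1.574e+11 / 7.944e+09 ≈ 19.81.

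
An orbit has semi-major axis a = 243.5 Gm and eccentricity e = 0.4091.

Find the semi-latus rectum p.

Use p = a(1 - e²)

Convert to SI: a = 243.5 Gm = 2.435e+11 m.
p = a (1 − e²).
p = 2.435e+11 · (1 − (0.4091)²) = 2.435e+11 · 0.832637 ≈ 2.027e+11 m = 202.7 Gm.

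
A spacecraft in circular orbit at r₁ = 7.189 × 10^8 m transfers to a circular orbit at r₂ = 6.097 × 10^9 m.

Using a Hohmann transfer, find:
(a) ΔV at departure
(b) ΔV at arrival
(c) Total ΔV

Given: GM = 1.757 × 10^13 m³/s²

Transfer semi-major axis: a_t = (r₁ + r₂)/2 = (7.189e+08 + 6.097e+09)/2 = 3.40795e+09 m.
Circular speeds: v₁ = √(GM/r₁) = 156.333 m/s, v₂ = √(GM/r₂) = 53.6819 m/s.
Transfer speeds (vis-viva v² = GM(2/r − 1/a_t)): v₁ᵗ = 209.104 m/s, v₂ᵗ = 24.6556 m/s.
(a) ΔV₁ = |v₁ᵗ − v₁| ≈ 52.77 m/s = 52.77 m/s.
(b) ΔV₂ = |v₂ − v₂ᵗ| ≈ 29.03 m/s = 29.03 m/s.
(c) ΔV_total = ΔV₁ + ΔV₂ ≈ 81.8 m/s = 81.8 m/s.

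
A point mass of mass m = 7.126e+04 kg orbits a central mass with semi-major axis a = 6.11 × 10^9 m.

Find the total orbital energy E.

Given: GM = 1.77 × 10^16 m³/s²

E = −GMm / (2a).
E = −1.77e+16 · 7.126e+04 / (2 · 6.11e+09) J ≈ -1.032e+11 J = -103.2 GJ.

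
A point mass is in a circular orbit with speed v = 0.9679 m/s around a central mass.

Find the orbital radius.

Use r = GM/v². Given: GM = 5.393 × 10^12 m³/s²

For a circular orbit, v² = GM / r, so r = GM / v².
r = 5.393e+12 / (0.9679)² m ≈ 5.757e+12 m = 5.757 × 10^12 m.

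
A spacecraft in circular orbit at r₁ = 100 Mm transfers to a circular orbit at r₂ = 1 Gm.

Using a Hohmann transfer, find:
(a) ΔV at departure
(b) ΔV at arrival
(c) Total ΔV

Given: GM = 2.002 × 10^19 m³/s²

Convert to SI: r₁ = 100 Mm = 1e+08 m; r₂ = 1 Gm = 1e+09 m.
Transfer semi-major axis: a_t = (r₁ + r₂)/2 = (1e+08 + 1e+09)/2 = 5.5e+08 m.
Circular speeds: v₁ = √(GM/r₁) = 447437 m/s, v₂ = √(GM/r₂) = 141492 m/s.
Transfer speeds (vis-viva v² = GM(2/r − 1/a_t)): v₁ᵗ = 603324 m/s, v₂ᵗ = 60332.4 m/s.
(a) ΔV₁ = |v₁ᵗ − v₁| ≈ 1.559e+05 m/s = 155.9 km/s.
(b) ΔV₂ = |v₂ − v₂ᵗ| ≈ 8.116e+04 m/s = 81.16 km/s.
(c) ΔV_total = ΔV₁ + ΔV₂ ≈ 2.37e+05 m/s = 237 km/s.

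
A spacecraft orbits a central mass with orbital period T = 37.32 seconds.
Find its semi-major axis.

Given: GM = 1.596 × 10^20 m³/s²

Invert Kepler's third law: a = (GM · T² / (4π²))^(1/3).
Substituting T = 37.32 s and GM = 1.596e+20 m³/s²:
a = (1.596e+20 · (37.32)² / (4π²))^(1/3) m
a ≈ 1.779e+07 m = 1.779 × 10^7 m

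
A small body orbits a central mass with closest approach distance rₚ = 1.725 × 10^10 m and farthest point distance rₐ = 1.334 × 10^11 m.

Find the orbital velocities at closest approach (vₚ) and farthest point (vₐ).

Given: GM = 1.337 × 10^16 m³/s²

Use the vis-viva equation v² = GM(2/r − 1/a) with a = (rₚ + rₐ)/2 = (1.725e+10 + 1.334e+11)/2 = 7.5325e+10 m.
vₚ = √(GM · (2/rₚ − 1/a)) = √(1.337e+16 · (2/1.725e+10 − 1/7.5325e+10)) m/s ≈ 1172 m/s = 1.172 km/s.
vₐ = √(GM · (2/rₐ − 1/a)) = √(1.337e+16 · (2/1.334e+11 − 1/7.5325e+10)) m/s ≈ 151.5 m/s = 151.5 m/s.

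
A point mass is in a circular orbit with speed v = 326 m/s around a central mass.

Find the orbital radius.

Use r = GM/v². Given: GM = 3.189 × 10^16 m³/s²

For a circular orbit, v² = GM / r, so r = GM / v².
r = 3.189e+16 / (326)² m ≈ 3.001e+11 m = 300.1 Gm.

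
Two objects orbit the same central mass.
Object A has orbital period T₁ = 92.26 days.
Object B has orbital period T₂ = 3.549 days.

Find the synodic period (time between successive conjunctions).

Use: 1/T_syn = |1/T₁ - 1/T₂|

Convert to SI: T₁ = 92.26 days = 7.97126e+06 s; T₂ = 3.549 days = 306634 s.
T_syn = |T₁ · T₂ / (T₁ − T₂)|.
T_syn = |7.97126e+06 · 306634 / (7.97126e+06 − 306634)| s ≈ 3.189e+05 s = 3.691 days.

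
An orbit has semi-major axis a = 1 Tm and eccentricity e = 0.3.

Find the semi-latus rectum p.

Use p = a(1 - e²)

Convert to SI: a = 1 Tm = 1e+12 m.
p = a (1 − e²).
p = 1e+12 · (1 − (0.3)²) = 1e+12 · 0.91 ≈ 9.1e+11 m = 910 Gm.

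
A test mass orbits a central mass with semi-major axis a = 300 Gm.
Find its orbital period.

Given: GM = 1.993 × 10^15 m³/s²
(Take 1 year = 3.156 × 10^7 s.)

Convert to SI: a = 300 Gm = 3e+11 m.
Kepler's third law: T = 2π √(a³ / GM).
Substituting a = 3e+11 m and GM = 1.993e+15 m³/s²:
T = 2π √((3e+11)³ / 1.993e+15) s
T ≈ 2.313e+10 s = 732.8 years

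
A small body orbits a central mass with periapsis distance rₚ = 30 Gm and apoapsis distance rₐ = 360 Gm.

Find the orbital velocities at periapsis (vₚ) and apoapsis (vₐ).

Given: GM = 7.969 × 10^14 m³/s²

Convert to SI: rₚ = 30 Gm = 3e+10 m; rₐ = 360 Gm = 3.6e+11 m.
Use the vis-viva equation v² = GM(2/r − 1/a) with a = (rₚ + rₐ)/2 = (3e+10 + 3.6e+11)/2 = 1.95e+11 m.
vₚ = √(GM · (2/rₚ − 1/a)) = √(7.969e+14 · (2/3e+10 − 1/1.95e+11)) m/s ≈ 221.4 m/s = 221.4 m/s.
vₐ = √(GM · (2/rₐ − 1/a)) = √(7.969e+14 · (2/3.6e+11 − 1/1.95e+11)) m/s ≈ 18.45 m/s = 18.45 m/s.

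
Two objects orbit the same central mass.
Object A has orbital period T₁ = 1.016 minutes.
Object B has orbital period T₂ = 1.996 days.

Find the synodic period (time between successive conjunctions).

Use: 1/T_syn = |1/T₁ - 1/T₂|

Convert to SI: T₁ = 1.016 minutes = 60.96 s; T₂ = 1.996 days = 172454 s.
T_syn = |T₁ · T₂ / (T₁ − T₂)|.
T_syn = |60.96 · 172454 / (60.96 − 172454)| s ≈ 60.98 s = 1.016 minutes.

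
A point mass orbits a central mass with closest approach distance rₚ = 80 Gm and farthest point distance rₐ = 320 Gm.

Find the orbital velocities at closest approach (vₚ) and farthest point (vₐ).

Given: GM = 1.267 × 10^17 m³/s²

Convert to SI: rₚ = 80 Gm = 8e+10 m; rₐ = 320 Gm = 3.2e+11 m.
Use the vis-viva equation v² = GM(2/r − 1/a) with a = (rₚ + rₐ)/2 = (8e+10 + 3.2e+11)/2 = 2e+11 m.
vₚ = √(GM · (2/rₚ − 1/a)) = √(1.267e+17 · (2/8e+10 − 1/2e+11)) m/s ≈ 1592 m/s = 1.592 km/s.
vₐ = √(GM · (2/rₐ − 1/a)) = √(1.267e+17 · (2/3.2e+11 − 1/2e+11)) m/s ≈ 398 m/s = 398 m/s.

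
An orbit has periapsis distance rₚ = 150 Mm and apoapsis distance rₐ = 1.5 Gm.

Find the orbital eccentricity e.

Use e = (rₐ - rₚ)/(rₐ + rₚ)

Convert to SI: rₚ = 150 Mm = 1.5e+08 m; rₐ = 1.5 Gm = 1.5e+09 m.
e = (rₐ − rₚ) / (rₐ + rₚ).
e = (1.5e+09 − 1.5e+08) / (1.5e+09 + 1.5e+08) = 1.35e+09 / 1.65e+09 ≈ 0.8182.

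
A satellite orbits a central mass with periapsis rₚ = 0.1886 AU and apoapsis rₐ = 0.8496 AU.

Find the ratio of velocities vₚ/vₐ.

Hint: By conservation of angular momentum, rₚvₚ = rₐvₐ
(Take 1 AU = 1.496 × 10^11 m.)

Convert to SI: rₚ = 0.1886 AU = 2.82146e+10 m; rₐ = 0.8496 AU = 1.271e+11 m.
Conservation of angular momentum gives rₚvₚ = rₐvₐ, so vₚ/vₐ = rₐ/rₚ.
vₚ/vₐ = 1.271e+11 / 2.82146e+10 ≈ 4.505.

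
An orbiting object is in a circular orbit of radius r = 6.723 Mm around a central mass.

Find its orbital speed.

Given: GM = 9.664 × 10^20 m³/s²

Convert to SI: r = 6.723 Mm = 6.723e+06 m.
For a circular orbit, gravity supplies the centripetal force, so v = √(GM / r).
v = √(9.664e+20 / 6.723e+06) m/s ≈ 1.199e+07 m/s = 1.199e+04 km/s.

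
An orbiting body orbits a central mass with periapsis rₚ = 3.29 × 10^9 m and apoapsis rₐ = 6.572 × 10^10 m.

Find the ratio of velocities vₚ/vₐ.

Conservation of angular momentum gives rₚvₚ = rₐvₐ, so vₚ/vₐ = rₐ/rₚ.
vₚ/vₐ = 6.572e+10 / 3.29e+09 ≈ 19.98.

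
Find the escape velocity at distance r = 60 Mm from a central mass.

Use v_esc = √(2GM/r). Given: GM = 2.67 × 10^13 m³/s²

Convert to SI: r = 60 Mm = 6e+07 m.
Escape velocity comes from setting total energy to zero: ½v² − GM/r = 0 ⇒ v_esc = √(2GM / r).
v_esc = √(2 · 2.67e+13 / 6e+07) m/s ≈ 943.4 m/s = 943.4 m/s.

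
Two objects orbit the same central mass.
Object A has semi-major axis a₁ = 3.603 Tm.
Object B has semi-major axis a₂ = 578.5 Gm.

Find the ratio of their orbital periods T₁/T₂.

Convert to SI: a₁ = 3.603 Tm = 3.603e+12 m; a₂ = 578.5 Gm = 5.785e+11 m.
From Kepler's third law, (T₁/T₂)² = (a₁/a₂)³, so T₁/T₂ = (a₁/a₂)^(3/2).
a₁/a₂ = 3.603e+12 / 5.785e+11 = 6.22818.
T₁/T₂ = (6.22818)^(3/2) ≈ 15.54.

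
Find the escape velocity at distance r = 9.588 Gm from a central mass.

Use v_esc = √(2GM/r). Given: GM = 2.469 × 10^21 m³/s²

Convert to SI: r = 9.588 Gm = 9.588e+09 m.
Escape velocity comes from setting total energy to zero: ½v² − GM/r = 0 ⇒ v_esc = √(2GM / r).
v_esc = √(2 · 2.469e+21 / 9.588e+09) m/s ≈ 7.176e+05 m/s = 717.6 km/s.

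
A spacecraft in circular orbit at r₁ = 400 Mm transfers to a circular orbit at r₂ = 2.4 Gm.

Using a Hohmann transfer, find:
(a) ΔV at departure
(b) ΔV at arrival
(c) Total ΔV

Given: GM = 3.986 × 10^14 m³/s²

Convert to SI: r₁ = 400 Mm = 4e+08 m; r₂ = 2.4 Gm = 2.4e+09 m.
Transfer semi-major axis: a_t = (r₁ + r₂)/2 = (4e+08 + 2.4e+09)/2 = 1.4e+09 m.
Circular speeds: v₁ = √(GM/r₁) = 998.248 m/s, v₂ = √(GM/r₂) = 407.533 m/s.
Transfer speeds (vis-viva v² = GM(2/r − 1/a_t)): v₁ᵗ = 1307.01 m/s, v₂ᵗ = 217.836 m/s.
(a) ΔV₁ = |v₁ᵗ − v₁| ≈ 308.8 m/s = 308.8 m/s.
(b) ΔV₂ = |v₂ − v₂ᵗ| ≈ 189.7 m/s = 189.7 m/s.
(c) ΔV_total = ΔV₁ + ΔV₂ ≈ 498.5 m/s = 498.5 m/s.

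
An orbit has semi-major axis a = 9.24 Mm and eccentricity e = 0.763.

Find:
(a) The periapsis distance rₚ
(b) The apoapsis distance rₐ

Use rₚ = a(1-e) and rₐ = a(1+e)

Convert to SI: a = 9.24 Mm = 9.24e+06 m.
(a) rₚ = a(1 − e) = 9.24e+06 · (1 − 0.763) = 9.24e+06 · 0.237 ≈ 2.19e+06 m = 2.19 Mm.
(b) rₐ = a(1 + e) = 9.24e+06 · (1 + 0.763) = 9.24e+06 · 1.763 ≈ 1.629e+07 m = 16.29 Mm.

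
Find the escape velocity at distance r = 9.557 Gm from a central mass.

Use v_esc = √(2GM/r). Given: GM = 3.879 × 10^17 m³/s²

Convert to SI: r = 9.557 Gm = 9.557e+09 m.
Escape velocity comes from setting total energy to zero: ½v² − GM/r = 0 ⇒ v_esc = √(2GM / r).
v_esc = √(2 · 3.879e+17 / 9.557e+09) m/s ≈ 9010 m/s = 9.01 km/s.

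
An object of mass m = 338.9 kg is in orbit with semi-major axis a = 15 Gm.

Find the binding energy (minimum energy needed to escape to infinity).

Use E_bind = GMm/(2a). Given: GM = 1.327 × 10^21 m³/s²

Convert to SI: a = 15 Gm = 1.5e+10 m.
Total orbital energy is E = −GMm/(2a); binding energy is E_bind = −E = GMm/(2a).
E_bind = 1.327e+21 · 338.9 / (2 · 1.5e+10) J ≈ 1.499e+13 J = 14.99 TJ.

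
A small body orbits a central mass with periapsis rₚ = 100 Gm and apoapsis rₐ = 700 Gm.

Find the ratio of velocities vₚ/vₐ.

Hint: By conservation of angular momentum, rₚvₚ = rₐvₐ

Convert to SI: rₚ = 100 Gm = 1e+11 m; rₐ = 700 Gm = 7e+11 m.
Conservation of angular momentum gives rₚvₚ = rₐvₐ, so vₚ/vₐ = rₐ/rₚ.
vₚ/vₐ = 7e+11 / 1e+11 ≈ 7.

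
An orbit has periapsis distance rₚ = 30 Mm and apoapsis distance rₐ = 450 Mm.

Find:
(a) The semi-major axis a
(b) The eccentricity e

Convert to SI: rₚ = 30 Mm = 3e+07 m; rₐ = 450 Mm = 4.5e+08 m.
(a) a = (rₚ + rₐ) / 2 = (3e+07 + 4.5e+08) / 2 ≈ 2.4e+08 m = 240 Mm.
(b) e = (rₐ − rₚ) / (rₐ + rₚ) = (4.5e+08 − 3e+07) / (4.5e+08 + 3e+07) ≈ 0.875.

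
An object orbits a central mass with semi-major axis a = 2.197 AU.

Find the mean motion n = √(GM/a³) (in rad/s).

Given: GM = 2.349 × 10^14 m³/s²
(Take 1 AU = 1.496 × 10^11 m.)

Convert to SI: a = 2.197 AU = 3.28671e+11 m.
n = √(GM / a³).
n = √(2.349e+14 / (3.28671e+11)³) rad/s ≈ 8.134e-11 rad/s.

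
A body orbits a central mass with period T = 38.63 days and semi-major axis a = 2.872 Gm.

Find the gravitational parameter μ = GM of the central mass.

Convert to SI: T = 38.63 days = 3.33763e+06 s; a = 2.872 Gm = 2.872e+09 m.
GM = 4π² · a³ / T².
GM = 4π² · (2.872e+09)³ / (3.33763e+06)² m³/s² ≈ 8.395e+16 m³/s² = 8.395 × 10^16 m³/s².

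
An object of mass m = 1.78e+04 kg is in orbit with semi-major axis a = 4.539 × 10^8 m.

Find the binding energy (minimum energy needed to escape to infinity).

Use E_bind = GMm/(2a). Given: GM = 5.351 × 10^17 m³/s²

Total orbital energy is E = −GMm/(2a); binding energy is E_bind = −E = GMm/(2a).
E_bind = 5.351e+17 · 1.78e+04 / (2 · 4.539e+08) J ≈ 1.049e+13 J = 10.49 TJ.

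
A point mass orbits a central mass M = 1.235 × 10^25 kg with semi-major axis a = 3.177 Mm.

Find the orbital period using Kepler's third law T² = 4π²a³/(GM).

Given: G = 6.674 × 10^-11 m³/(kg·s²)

Convert to SI: a = 3.177 Mm = 3.177e+06 m.
GM = G · M = 6.674e-11 · 1.235e+25 = 8.24239e+14 m³/s².
Kepler's third law: T = 2π √(a³ / GM).
Substituting a = 3.177e+06 m and GM = 8.24239e+14 m³/s²:
T = 2π √((3.177e+06)³ / 8.24239e+14) s
T ≈ 1239 s = 20.66 minutes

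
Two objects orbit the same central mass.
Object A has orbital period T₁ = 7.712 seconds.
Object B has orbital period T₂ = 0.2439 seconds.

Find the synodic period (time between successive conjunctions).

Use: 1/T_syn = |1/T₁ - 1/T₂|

T_syn = |T₁ · T₂ / (T₁ − T₂)|.
T_syn = |7.712 · 0.2439 / (7.712 − 0.2439)| s ≈ 0.2519 s = 0.2519 seconds.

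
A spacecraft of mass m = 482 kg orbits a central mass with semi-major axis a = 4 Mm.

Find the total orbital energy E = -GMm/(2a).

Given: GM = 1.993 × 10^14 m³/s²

Convert to SI: a = 4 Mm = 4e+06 m.
E = −GMm / (2a).
E = −1.993e+14 · 482 / (2 · 4e+06) J ≈ -1.201e+10 J = -12.01 GJ.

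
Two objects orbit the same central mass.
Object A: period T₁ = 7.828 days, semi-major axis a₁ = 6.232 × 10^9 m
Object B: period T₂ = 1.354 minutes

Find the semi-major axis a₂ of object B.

Convert to SI: T₁ = 7.828 days = 676339 s; T₂ = 1.354 minutes = 81.24 s.
Kepler's third law: (T₁/T₂)² = (a₁/a₂)³ ⇒ a₂ = a₁ · (T₂/T₁)^(2/3).
T₂/T₁ = 81.24 / 676339 = 0.000120117.
a₂ = 6.232e+09 · (0.000120117)^(2/3) m ≈ 1.517e+07 m = 1.517 × 10^7 m.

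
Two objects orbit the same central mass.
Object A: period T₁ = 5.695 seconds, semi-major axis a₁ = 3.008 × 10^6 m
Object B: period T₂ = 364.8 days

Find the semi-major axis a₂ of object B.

Convert to SI: T₂ = 364.8 days = 3.15187e+07 s.
Kepler's third law: (T₁/T₂)² = (a₁/a₂)³ ⇒ a₂ = a₁ · (T₂/T₁)^(2/3).
T₂/T₁ = 3.15187e+07 / 5.695 = 5.53445e+06.
a₂ = 3.008e+06 · (5.53445e+06)^(2/3) m ≈ 9.412e+10 m = 9.412 × 10^10 m.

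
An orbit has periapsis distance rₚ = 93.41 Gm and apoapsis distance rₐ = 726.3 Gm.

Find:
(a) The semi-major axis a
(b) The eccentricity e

Convert to SI: rₚ = 93.41 Gm = 9.341e+10 m; rₐ = 726.3 Gm = 7.263e+11 m.
(a) a = (rₚ + rₐ) / 2 = (9.341e+10 + 7.263e+11) / 2 ≈ 4.099e+11 m = 409.9 Gm.
(b) e = (rₐ − rₚ) / (rₐ + rₚ) = (7.263e+11 − 9.341e+10) / (7.263e+11 + 9.341e+10) ≈ 0.7721.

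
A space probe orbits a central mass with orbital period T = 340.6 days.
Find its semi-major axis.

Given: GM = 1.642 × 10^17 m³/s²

Convert to SI: T = 340.6 days = 2.94278e+07 s.
Invert Kepler's third law: a = (GM · T² / (4π²))^(1/3).
Substituting T = 2.94278e+07 s and GM = 1.642e+17 m³/s²:
a = (1.642e+17 · (2.94278e+07)² / (4π²))^(1/3) m
a ≈ 1.533e+10 m = 1.533 × 10^10 m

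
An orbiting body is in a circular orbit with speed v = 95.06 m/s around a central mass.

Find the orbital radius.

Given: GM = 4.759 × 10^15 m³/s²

For a circular orbit, v² = GM / r, so r = GM / v².
r = 4.759e+15 / (95.06)² m ≈ 5.266e+11 m = 526.6 Gm.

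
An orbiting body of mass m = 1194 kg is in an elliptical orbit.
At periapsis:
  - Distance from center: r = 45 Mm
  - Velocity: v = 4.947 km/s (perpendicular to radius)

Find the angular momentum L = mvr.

Convert to SI: r = 45 Mm = 4.5e+07 m; v = 4.947 km/s = 4947 m/s.
Since v is perpendicular to r, L = m · v · r.
L = 1194 · 4947 · 4.5e+07 kg·m²/s ≈ 2.658e+14 kg·m²/s.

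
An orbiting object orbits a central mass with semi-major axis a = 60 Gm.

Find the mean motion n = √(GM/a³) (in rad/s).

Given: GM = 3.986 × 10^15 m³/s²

Convert to SI: a = 60 Gm = 6e+10 m.
n = √(GM / a³).
n = √(3.986e+15 / (6e+10)³) rad/s ≈ 4.296e-09 rad/s.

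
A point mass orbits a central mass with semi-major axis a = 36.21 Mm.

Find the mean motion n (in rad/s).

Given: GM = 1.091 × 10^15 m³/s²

Convert to SI: a = 36.21 Mm = 3.621e+07 m.
n = √(GM / a³).
n = √(1.091e+15 / (3.621e+07)³) rad/s ≈ 0.0001516 rad/s.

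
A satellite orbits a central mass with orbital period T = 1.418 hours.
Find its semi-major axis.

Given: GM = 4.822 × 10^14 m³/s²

Convert to SI: T = 1.418 hours = 5104.8 s.
Invert Kepler's third law: a = (GM · T² / (4π²))^(1/3).
Substituting T = 5104.8 s and GM = 4.822e+14 m³/s²:
a = (4.822e+14 · (5104.8)² / (4π²))^(1/3) m
a ≈ 6.828e+06 m = 6.828 Mm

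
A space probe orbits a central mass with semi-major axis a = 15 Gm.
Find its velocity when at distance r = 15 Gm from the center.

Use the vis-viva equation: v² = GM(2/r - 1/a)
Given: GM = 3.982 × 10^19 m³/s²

Convert to SI: a = 15 Gm = 1.5e+10 m; r = 15 Gm = 1.5e+10 m.
Vis-viva: v = √(GM · (2/r − 1/a)).
2/r − 1/a = 2/1.5e+10 − 1/1.5e+10 = 6.66667e-11 m⁻¹.
v = √(3.982e+19 · 6.66667e-11) m/s ≈ 5.152e+04 m/s = 51.52 km/s.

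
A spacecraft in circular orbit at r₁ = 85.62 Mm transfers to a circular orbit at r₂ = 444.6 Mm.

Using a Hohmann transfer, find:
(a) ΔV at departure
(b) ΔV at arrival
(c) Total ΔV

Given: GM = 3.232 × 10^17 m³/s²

Convert to SI: r₁ = 85.62 Mm = 8.562e+07 m; r₂ = 444.6 Mm = 4.446e+08 m.
Transfer semi-major axis: a_t = (r₁ + r₂)/2 = (8.562e+07 + 4.446e+08)/2 = 2.6511e+08 m.
Circular speeds: v₁ = √(GM/r₁) = 61439.6 m/s, v₂ = √(GM/r₂) = 26961.9 m/s.
Transfer speeds (vis-viva v² = GM(2/r − 1/a_t)): v₁ᵗ = 79564.6 m/s, v₂ᵗ = 15322.4 m/s.
(a) ΔV₁ = |v₁ᵗ − v₁| ≈ 1.813e+04 m/s = 18.13 km/s.
(b) ΔV₂ = |v₂ − v₂ᵗ| ≈ 1.164e+04 m/s = 11.64 km/s.
(c) ΔV_total = ΔV₁ + ΔV₂ ≈ 2.976e+04 m/s = 29.76 km/s.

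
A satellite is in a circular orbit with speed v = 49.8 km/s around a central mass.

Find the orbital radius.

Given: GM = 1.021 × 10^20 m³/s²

Convert to SI: v = 49.8 km/s = 49800 m/s.
For a circular orbit, v² = GM / r, so r = GM / v².
r = 1.021e+20 / (49800)² m ≈ 4.117e+10 m = 4.117 × 10^10 m.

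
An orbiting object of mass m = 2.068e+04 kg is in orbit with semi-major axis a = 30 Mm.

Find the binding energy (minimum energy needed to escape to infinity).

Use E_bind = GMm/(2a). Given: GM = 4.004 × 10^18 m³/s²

Convert to SI: a = 30 Mm = 3e+07 m.
Total orbital energy is E = −GMm/(2a); binding energy is E_bind = −E = GMm/(2a).
E_bind = 4.004e+18 · 2.068e+04 / (2 · 3e+07) J ≈ 1.38e+15 J = 1.38 PJ.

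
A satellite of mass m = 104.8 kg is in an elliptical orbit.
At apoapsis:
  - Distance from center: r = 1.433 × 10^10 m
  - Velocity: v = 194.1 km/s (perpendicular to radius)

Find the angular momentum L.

Convert to SI: v = 194.1 km/s = 194100 m/s.
Since v is perpendicular to r, L = m · v · r.
L = 104.8 · 194100 · 1.433e+10 kg·m²/s ≈ 2.915e+17 kg·m²/s.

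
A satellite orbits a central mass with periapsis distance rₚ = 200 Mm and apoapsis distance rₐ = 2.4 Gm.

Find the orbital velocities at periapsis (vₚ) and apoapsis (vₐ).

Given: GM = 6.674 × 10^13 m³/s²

Convert to SI: rₚ = 200 Mm = 2e+08 m; rₐ = 2.4 Gm = 2.4e+09 m.
Use the vis-viva equation v² = GM(2/r − 1/a) with a = (rₚ + rₐ)/2 = (2e+08 + 2.4e+09)/2 = 1.3e+09 m.
vₚ = √(GM · (2/rₚ − 1/a)) = √(6.674e+13 · (2/2e+08 − 1/1.3e+09)) m/s ≈ 784.9 m/s = 784.9 m/s.
vₐ = √(GM · (2/rₐ − 1/a)) = √(6.674e+13 · (2/2.4e+09 − 1/1.3e+09)) m/s ≈ 65.41 m/s = 65.41 m/s.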